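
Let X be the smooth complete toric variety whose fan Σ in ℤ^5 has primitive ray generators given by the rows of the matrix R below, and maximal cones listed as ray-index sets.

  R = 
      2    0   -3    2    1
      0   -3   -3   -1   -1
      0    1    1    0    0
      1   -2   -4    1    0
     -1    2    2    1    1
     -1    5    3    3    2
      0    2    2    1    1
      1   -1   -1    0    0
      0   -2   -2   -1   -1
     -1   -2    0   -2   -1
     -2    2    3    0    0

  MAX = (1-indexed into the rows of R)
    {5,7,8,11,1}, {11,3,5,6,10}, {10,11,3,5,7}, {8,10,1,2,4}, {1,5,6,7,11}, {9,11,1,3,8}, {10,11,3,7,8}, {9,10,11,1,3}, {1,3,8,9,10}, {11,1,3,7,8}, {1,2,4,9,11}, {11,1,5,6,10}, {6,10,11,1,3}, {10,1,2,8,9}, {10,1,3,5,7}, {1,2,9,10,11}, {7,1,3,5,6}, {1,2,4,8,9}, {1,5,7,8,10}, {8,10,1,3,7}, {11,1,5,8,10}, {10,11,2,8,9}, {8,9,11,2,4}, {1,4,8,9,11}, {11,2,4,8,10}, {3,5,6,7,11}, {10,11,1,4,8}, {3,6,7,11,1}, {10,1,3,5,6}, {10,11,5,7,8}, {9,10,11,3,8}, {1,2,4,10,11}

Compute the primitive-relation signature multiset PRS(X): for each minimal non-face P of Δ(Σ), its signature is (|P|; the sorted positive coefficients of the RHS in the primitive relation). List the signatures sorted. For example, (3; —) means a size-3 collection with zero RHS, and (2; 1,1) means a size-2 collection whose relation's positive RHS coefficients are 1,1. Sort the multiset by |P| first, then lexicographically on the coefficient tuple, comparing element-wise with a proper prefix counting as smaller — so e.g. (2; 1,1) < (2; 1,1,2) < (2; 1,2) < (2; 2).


Σ has 20 primitive collections:

  P = {7,9}:  v_{7} + v_{9} = 0 ; sig = (2; —)
  P = {2,3}:  v_{2} + v_{3} = v_{9} ; sig = (2; 1)
  P = {5,9}:  v_{5} + v_{9} = v_{1} + v_{10} + v_{11} ; sig = (2; 1,1,1)
  P = {6,8}:  v_{6} + v_{8} = v_{1} + v_{7} + v_{11} ; sig = (2; 1,1,1)
  P = {2,7}:  v_{2} + v_{7} = v_{1} + v_{8} + v_{10} + v_{11} ; sig = (2; 1,1,1,1)
  P = {3,4}:  v_{3} + v_{4} = v_{1} + v_{8} + v_{9} + v_{11} ; sig = (2; 1,1,1,1)
  P = {6,9}:  v_{6} + v_{9} = 2·v_{1} + v_{3} + v_{10} + 2·v_{11} ; sig = (2; 1,1,2,2)
  P = {4,6}:  v_{4} + v_{6} = 3·v_{1} + v_{8} + v_{10} + 3·v_{11} ; sig = (2; 1,1,3,3)
  P = {2,6}:  v_{2} + v_{6} = 2·v_{1} + v_{10} + 2·v_{11} ; sig = (2; 1,2,2)
  P = {2,5}:  v_{2} + v_{5} = 2·v_{1} + v_{8} + 2·v_{10} + 2·v_{11} ; sig = (2; 1,2,2,2)
  P = {4,7}:  v_{4} + v_{7} = 2·v_{1} + 2·v_{8} + v_{10} + 2·v_{11} ; sig = (2; 1,2,2,2)
  P = {4,5}:  v_{4} + v_{5} = 3·v_{1} + 2·v_{8} + 2·v_{10} + 3·v_{11} ; sig = (2; 2,2,3,3)
  P = {3,5,8}:  v_{3} + v_{5} + v_{8} = v_{7} ; sig = (3; 1)
  P = {6,7,10}:  v_{6} + v_{7} + v_{10} = v_{3} + 2·v_{5} ; sig = (3; 1,2)
  P = {4,9,10}:  v_{4} + v_{9} + v_{10} = 2·v_{2} ; sig = (3; 2)
  P = {1,2,8,11}:  v_{1} + v_{2} + v_{8} + v_{11} = v_{4} ; sig = (4; 1)
  P = {1,3,5,11}:  v_{1} + v_{3} + v_{5} + v_{11} = v_{6} ; sig = (4; 1)
  P = {1,7,10,11}:  v_{1} + v_{7} + v_{10} + v_{11} = v_{5} ; sig = (4; 1)
  P = {1,3,8,10,11}:  v_{1} + v_{3} + v_{8} + v_{10} + v_{11} = 0 ; sig = (5; —)
  P = {1,8,9,10,11}:  v_{1} + v_{8} + v_{9} + v_{10} + v_{11} = v_{2} ; sig = (5; 1)

so the primitive-relation signature multiset is
    |P|=2: 12 collections, coeffs (), (1), (1,1,1), (1,1,1), (1,1,1,1), (1,1,1,1), (1,1,2,2), (1,1,3,3), (1,2,2), (1,2,2,2), (1,2,2,2), (2,2,3,3)
    |P|=3: 3 collections, coeffs (1), (1,2), (2)
    |P|=4: 3 collections, coeffs (1), (1), (1)
    |P|=5: 2 collections, coeffs (), (1)


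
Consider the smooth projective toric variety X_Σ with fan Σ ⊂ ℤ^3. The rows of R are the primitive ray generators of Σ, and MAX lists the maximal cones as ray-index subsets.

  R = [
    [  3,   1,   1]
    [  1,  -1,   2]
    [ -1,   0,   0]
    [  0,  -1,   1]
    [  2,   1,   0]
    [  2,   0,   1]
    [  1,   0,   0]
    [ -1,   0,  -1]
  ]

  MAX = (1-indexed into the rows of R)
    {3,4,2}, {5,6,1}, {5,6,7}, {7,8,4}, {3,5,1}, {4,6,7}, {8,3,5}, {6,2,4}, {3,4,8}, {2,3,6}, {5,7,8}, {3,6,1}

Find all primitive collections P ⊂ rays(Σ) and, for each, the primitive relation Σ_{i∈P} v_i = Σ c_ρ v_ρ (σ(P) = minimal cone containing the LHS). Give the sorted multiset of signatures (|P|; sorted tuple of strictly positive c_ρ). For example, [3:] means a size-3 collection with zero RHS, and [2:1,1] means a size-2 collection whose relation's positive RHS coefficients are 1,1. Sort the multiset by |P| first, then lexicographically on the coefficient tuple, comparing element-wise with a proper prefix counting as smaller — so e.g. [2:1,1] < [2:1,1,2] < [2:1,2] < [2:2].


Δ(Σ) — 8 vertices, 12 min non-faces:

  {3,7}:  v_{3} + v_{7} = 0  so sig = [2:]
  {1,8}:  v_{1} + v_{8} = v_{5}  so sig = [2:1]
  {2,8}:  v_{2} + v_{8} = v_{4}  so sig = [2:1]
  {4,5}:  v_{4} + v_{5} = v_{6}  so sig = [2:1]
  {6,8}:  v_{6} + v_{8} = v_{7}  so sig = [2:1]
  {1,7}:  v_{1} + v_{7} = v_{5} + v_{6}  so sig = [2:1,1]
  {2,7}:  v_{2} + v_{7} = v_{4} + v_{6}  so sig = [2:1,1]
  {1,4}:  v_{1} + v_{4} = v_{3} + 2·v_{6}  so sig = [2:1,2]
  {2,5}:  v_{2} + v_{5} = v_{3} + 2·v_{6}  so sig = [2:1,2]
  {1,2}:  v_{1} + v_{2} = 2·v_{3} + 3·v_{6}  so sig = [2:2,3]
  {3,4,6}:  v_{3} + v_{4} + v_{6} = v_{2}  so sig = [3:1]
  {3,5,6}:  v_{3} + v_{5} + v_{6} = v_{1}  so sig = [3:1]

Sorted signature multiset PRS(X):
[[2:], [2:1], [2:1], [2:1], [2:1], [2:1,1], [2:1,1], [2:1,2], [2:1,2], [2:2,3], [3:1], [3:1]]


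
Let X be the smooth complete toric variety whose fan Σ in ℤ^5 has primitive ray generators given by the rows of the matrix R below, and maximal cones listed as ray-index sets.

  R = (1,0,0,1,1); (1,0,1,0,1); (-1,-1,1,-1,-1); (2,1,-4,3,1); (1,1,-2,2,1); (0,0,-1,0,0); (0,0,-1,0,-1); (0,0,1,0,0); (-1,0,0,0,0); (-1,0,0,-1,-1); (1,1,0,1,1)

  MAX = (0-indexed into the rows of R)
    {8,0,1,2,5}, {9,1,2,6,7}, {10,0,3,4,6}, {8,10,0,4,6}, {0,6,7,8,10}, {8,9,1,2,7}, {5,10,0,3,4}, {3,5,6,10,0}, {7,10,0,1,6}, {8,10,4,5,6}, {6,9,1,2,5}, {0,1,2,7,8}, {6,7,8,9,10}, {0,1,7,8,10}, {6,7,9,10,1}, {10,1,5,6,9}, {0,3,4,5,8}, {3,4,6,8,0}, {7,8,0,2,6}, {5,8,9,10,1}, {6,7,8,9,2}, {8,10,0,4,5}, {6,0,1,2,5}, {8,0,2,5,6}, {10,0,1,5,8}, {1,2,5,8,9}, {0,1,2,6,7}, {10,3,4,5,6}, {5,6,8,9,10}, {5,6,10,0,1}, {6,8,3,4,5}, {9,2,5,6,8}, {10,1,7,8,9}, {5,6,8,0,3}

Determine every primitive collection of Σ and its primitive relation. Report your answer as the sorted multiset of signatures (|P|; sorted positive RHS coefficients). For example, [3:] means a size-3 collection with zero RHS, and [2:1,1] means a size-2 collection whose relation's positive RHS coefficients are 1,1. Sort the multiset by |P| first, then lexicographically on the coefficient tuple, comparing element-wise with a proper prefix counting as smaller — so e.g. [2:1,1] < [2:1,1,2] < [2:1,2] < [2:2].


Minimal non-faces — 15 found among 11 rays, 34 max cones:

  P={0,9}:  v_{0} + v_{9} = 0  ⇒ sig = [2:]
  P={5,7}:  v_{5} + v_{7} = 0  ⇒ sig = [2:]
  P={2,10}:  v_{2} + v_{10} = v_{7}  ⇒ sig = [2:1]
  P={1,4}:  v_{1} + v_{4} = v_{0} + v_{5} + v_{10}  ⇒ sig = [2:1,1,1]
  P={2,4}:  v_{2} + v_{4} = v_{0} + v_{6} + v_{8}  ⇒ sig = [2:1,1,1]
  P={3,7}:  v_{3} + v_{7} = v_{0} + v_{4} + v_{6}  ⇒ sig = [2:1,1,1]
  P={3,9}:  v_{3} + v_{9} = v_{4} + v_{5} + v_{6}  ⇒ sig = [2:1,1,1]
  P={4,7}:  v_{4} + v_{7} = v_{0} + v_{6} + v_{8} + v_{10}  ⇒ sig = [2:1,1,1,1]
  P={4,9}:  v_{4} + v_{9} = v_{5} + v_{6} + v_{8} + v_{10}  ⇒ sig = [2:1,1,1,1]
  P={1,3}:  v_{1} + v_{3} = 2·v_{0} + 2·v_{5} + v_{6} + v_{10}  ⇒ sig = [2:1,1,2,2]
  P={2,3}:  v_{2} + v_{3} = 2·v_{0} + v_{5} + 2·v_{6} + v_{8}  ⇒ sig = [2:1,1,2,2]
  P={1,6,8}:  v_{1} + v_{6} + v_{8} = 0  ⇒ sig = [3:]
  P={3,8,10}:  v_{3} + v_{8} + v_{10} = 2·v_{4}  ⇒ sig = [3:2]
  P={0,4,5,6}:  v_{0} + v_{4} + v_{5} + v_{6} = v_{3}  ⇒ sig = [4:1]
  P={0,5,6,8,10}:  v_{0} + v_{5} + v_{6} + v_{8} + v_{10} = v_{4}  ⇒ sig = [5:1]

Signatures (|P|; sorted positive RHS coefficients), sorted:
    |P|=2: 11 collections, coeffs (), (), (1), (1,1,1), (1,1,1), (1,1,1), (1,1,1), (1,1,1,1), (1,1,1,1), (1,1,2,2), (1,1,2,2)
    |P|=3: 2 collections, coeffs (), (2)
    |P|=4: 1 collection, coeffs (1)
    |P|=5: 1 collection, coeffs (1)


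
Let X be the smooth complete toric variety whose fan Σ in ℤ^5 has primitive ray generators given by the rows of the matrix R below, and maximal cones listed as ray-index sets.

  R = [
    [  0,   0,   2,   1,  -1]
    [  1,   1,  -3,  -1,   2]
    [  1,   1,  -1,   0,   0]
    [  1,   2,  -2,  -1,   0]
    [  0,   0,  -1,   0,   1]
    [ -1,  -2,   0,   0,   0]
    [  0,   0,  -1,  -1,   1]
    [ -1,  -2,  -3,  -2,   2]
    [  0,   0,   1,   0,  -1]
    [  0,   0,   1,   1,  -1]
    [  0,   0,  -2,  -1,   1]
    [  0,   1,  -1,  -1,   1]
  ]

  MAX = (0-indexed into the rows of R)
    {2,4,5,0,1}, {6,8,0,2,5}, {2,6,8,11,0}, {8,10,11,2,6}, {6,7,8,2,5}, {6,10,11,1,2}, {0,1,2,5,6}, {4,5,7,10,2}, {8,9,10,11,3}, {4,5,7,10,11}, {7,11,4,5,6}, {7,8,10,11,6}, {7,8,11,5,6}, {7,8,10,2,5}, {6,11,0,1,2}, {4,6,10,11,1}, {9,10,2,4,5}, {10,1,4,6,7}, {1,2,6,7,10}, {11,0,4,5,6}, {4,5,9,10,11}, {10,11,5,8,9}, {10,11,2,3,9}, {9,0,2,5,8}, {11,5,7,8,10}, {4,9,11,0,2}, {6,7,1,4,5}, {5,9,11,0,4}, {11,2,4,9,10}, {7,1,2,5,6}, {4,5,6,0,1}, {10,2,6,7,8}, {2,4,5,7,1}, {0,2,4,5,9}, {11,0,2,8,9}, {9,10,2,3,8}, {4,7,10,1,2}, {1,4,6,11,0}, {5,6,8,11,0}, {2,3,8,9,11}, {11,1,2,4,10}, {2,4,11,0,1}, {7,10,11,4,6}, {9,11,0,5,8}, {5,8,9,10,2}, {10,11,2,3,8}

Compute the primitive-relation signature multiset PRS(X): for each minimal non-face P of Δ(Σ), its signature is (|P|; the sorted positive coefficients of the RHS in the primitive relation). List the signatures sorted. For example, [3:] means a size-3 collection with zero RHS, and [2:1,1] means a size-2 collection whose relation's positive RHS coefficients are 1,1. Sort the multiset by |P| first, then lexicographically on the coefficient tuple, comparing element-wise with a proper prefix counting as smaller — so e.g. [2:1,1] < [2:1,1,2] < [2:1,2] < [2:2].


|primitive collections| = 21. Relations:

  P={0,10}:  v_{0} + v_{10} = 0 — sig = [2:]
  P={4,8}:  v_{4} + v_{8} = 0 — sig = [2:]
  P={6,9}:  v_{6} + v_{9} = 0 — sig = [2:]
  P={0,7}:  v_{0} + v_{7} = v_{5} + v_{6} — sig = [2:1,1]
  P={1,8}:  v_{1} + v_{8} = v_{2} + v_{6} — sig = [2:1,1]
  P={1,9}:  v_{1} + v_{9} = v_{2} + v_{4} — sig = [2:1,1]
  P={7,9}:  v_{7} + v_{9} = v_{5} + v_{10} — sig = [2:1,1]
  P={0,3}:  v_{0} + v_{3} = v_{2} + v_{8} + v_{9} + v_{11} — sig = [2:1,1,1,1]
  P={3,4}:  v_{3} + v_{4} = v_{2} + v_{9} + v_{10} + v_{11} — sig = [2:1,1,1,1]
  P={3,6}:  v_{3} + v_{6} = v_{2} + v_{8} + v_{10} + v_{11} — sig = [2:1,1,1,1]
  P={1,3}:  v_{1} + v_{3} = 2·v_{2} + v_{10} + v_{11} — sig = [2:1,1,2]
  P={3,5}:  v_{3} + v_{5} = v_{8} + v_{9} + 2·v_{10} — sig = [2:1,1,2]
  P={3,7}:  v_{3} + v_{7} = v_{8} + 3·v_{10} — sig = [2:1,3]
  P={2,4,6}:  v_{2} + v_{4} + v_{6} = v_{1} — sig = [3:1]
  P={2,5,11}:  v_{2} + v_{5} + v_{11} = v_{10} — sig = [3:1]
  P={5,6,10}:  v_{5} + v_{6} + v_{10} = v_{7} — sig = [3:1]
  P={1,5,10}:  v_{1} + v_{5} + v_{10} = v_{2} + v_{4} + v_{7} — sig = [3:1,1,1]
  P={1,5,11}:  v_{1} + v_{5} + v_{11} = v_{4} + v_{6} + v_{10} — sig = [3:1,1,1]
  P={2,7,11}:  v_{2} + v_{7} + v_{11} = v_{6} + 2·v_{10} — sig = [3:1,2]
  P={1,7,11}:  v_{1} + v_{7} + v_{11} = v_{4} + 2·v_{6} + 2·v_{10} — sig = [3:1,2,2]
  P={2,8,9,10,11}:  v_{2} + v_{8} + v_{9} + v_{10} + v_{11} = v_{3} — sig = [5:1]

Sorted signature multiset PRS(X):
{ [2:] ×3,  [2:1,1] ×4,  [2:1,1,1,1] ×3,  [2:1,1,2] ×2,  [2:1,3],  [3:1] ×3,  [3:1,1,1] ×2,  [3:1,2],  [3:1,2,2],  [5:1] }


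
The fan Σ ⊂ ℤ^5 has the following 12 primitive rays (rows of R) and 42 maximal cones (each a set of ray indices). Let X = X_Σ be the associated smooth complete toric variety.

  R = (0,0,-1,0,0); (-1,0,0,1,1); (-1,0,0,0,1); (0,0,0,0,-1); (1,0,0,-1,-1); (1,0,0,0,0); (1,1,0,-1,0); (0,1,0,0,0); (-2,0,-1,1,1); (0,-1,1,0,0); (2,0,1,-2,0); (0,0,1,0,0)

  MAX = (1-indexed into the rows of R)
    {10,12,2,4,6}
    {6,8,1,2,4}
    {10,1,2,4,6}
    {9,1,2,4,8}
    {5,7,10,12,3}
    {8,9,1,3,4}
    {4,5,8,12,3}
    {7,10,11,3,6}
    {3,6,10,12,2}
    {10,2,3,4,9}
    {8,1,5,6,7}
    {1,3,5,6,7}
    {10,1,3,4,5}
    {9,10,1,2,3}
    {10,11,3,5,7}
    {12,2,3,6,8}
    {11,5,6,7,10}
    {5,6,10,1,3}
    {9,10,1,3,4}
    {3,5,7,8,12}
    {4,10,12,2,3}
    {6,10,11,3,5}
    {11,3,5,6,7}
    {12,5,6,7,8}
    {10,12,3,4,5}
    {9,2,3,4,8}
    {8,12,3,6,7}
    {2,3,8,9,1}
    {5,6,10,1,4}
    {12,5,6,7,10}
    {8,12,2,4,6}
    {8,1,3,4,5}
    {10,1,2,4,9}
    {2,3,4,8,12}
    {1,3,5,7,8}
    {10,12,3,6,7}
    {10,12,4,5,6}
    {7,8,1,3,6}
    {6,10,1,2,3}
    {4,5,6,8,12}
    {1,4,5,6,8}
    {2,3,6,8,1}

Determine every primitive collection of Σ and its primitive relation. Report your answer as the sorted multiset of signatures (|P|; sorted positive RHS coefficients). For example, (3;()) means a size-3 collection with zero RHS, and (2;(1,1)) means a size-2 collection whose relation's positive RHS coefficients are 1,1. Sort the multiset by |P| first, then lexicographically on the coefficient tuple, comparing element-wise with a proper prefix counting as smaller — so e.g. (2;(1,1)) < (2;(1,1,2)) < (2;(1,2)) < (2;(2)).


Σ has 21 primitive collections:

  P = {1,12}:  v_{1} + v_{12} = 0  ⟹  sig = (2;())
  P = {2,5}:  v_{2} + v_{5} = 0  ⟹  sig = (2;())
  P = {8,10}:  v_{8} + v_{10} = v_{12}  ⟹  sig = (2;(1))
  P = {4,7}:  v_{4} + v_{7} = v_{5} + v_{8}  ⟹  sig = (2;(1,1))
  P = {6,9}:  v_{6} + v_{9} = v_{1} + v_{2}  ⟹  sig = (2;(1,1))
  P = {2,7}:  v_{2} + v_{7} = v_{3} + v_{6} + v_{8}  ⟹  sig = (2;(1,1,1))
  P = {4,11}:  v_{4} + v_{11} = v_{5} + v_{7} + v_{10}  ⟹  sig = (2;(1,1,1))
  P = {5,9}:  v_{5} + v_{9} = v_{1} + v_{3} + v_{4}  ⟹  sig = (2;(1,1,1))
  P = {7,9}:  v_{7} + v_{9} = v_{1} + v_{3} + v_{8}  ⟹  sig = (2;(1,1,1))
  P = {9,12}:  v_{9} + v_{12} = v_{2} + v_{3} + v_{4}  ⟹  sig = (2;(1,1,1))
  P = {2,11}:  v_{2} + v_{11} = v_{3} + v_{6} + v_{7} + v_{10}  ⟹  sig = (2;(1,1,1,1))
  P = {9,11}:  v_{9} + v_{11} = 2·v_{3} + v_{5} + v_{6}  ⟹  sig = (2;(1,1,2))
  P = {8,11}:  v_{8} + v_{11} = 2·v_{7} + v_{10}  ⟹  sig = (2;(1,2))
  P = {11,12}:  v_{11} + v_{12} = 2·v_{7} + 2·v_{10}  ⟹  sig = (2;(2,2))
  P = {1,11}:  v_{1} + v_{11} = 2·v_{3} + 2·v_{5} + 2·v_{6}  ⟹  sig = (2;(2,2,2))
  P = {3,4,6}:  v_{3} + v_{4} + v_{6} = 0  ⟹  sig = (3;())
  P = {1,7,10}:  v_{1} + v_{7} + v_{10} = v_{3} + v_{5} + v_{6}  ⟹  sig = (3;(1,1,1))
  P = {1,2,3,4}:  v_{1} + v_{2} + v_{3} + v_{4} = v_{9}  ⟹  sig = (4;(1))
  P = {3,5,6,8}:  v_{3} + v_{5} + v_{6} + v_{8} = v_{7}  ⟹  sig = (4;(1))
  P = {3,5,6,12}:  v_{3} + v_{5} + v_{6} + v_{12} = v_{7} + v_{10}  ⟹  sig = (4;(1,1))
  P = {3,5,6,7,10}:  v_{3} + v_{5} + v_{6} + v_{7} + v_{10} = v_{11}  ⟹  sig = (5;(1))

Hence PRS(X_Σ) =
[(2;()), (2;()), (2;(1)), (2;(1,1)), (2;(1,1)), (2;(1,1,1)), (2;(1,1,1)), (2;(1,1,1)), (2;(1,1,1)), (2;(1,1,1)), (2;(1,1,1,1)), (2;(1,1,2)), (2;(1,2)), (2;(2,2)), (2;(2,2,2)), (3;()), (3;(1,1,1)), (4;(1)), (4;(1)), (4;(1,1)), (5;(1))]


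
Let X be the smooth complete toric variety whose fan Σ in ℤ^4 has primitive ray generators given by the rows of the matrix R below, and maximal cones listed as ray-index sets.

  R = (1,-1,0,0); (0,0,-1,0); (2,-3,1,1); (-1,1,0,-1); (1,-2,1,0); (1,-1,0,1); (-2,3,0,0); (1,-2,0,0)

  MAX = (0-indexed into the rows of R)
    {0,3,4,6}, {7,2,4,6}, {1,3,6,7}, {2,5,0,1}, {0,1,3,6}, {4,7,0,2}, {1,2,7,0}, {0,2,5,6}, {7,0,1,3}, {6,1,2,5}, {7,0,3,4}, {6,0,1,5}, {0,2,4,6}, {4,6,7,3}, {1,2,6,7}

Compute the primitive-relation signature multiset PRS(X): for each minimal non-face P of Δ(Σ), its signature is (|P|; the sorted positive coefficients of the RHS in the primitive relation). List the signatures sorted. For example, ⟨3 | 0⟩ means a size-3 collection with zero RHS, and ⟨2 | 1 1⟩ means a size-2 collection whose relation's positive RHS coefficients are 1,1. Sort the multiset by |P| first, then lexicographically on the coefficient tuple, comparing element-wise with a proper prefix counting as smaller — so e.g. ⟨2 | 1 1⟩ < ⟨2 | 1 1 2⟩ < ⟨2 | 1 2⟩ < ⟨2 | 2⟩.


The 7 primitive collections of Σ (r=8, n=4):

  P={3,5}:  v_{3} + v_{5} = 0  ⇒ sig = ⟨2 | 0⟩
  P={1,4}:  v_{1} + v_{4} = v_{7}  ⇒ sig = ⟨2 | 1⟩
  P={2,3}:  v_{2} + v_{3} = v_{4}  ⇒ sig = ⟨2 | 1⟩
  P={4,5}:  v_{4} + v_{5} = v_{2}  ⇒ sig = ⟨2 | 1⟩
  P={5,7}:  v_{5} + v_{7} = v_{1} + v_{2}  ⇒ sig = ⟨2 | 1 1⟩
  P={0,6,7}:  v_{0} + v_{6} + v_{7} = 0  ⇒ sig = ⟨3 | 0⟩
  P={0,1,2,6}:  v_{0} + v_{1} + v_{2} + v_{6} = v_{5}  ⇒ sig = ⟨4 | 1⟩

so the primitive-relation signature multiset is
    ⟨2 | 0⟩
    ⟨2 | 1⟩
    ⟨2 | 1⟩
    ⟨2 | 1⟩
    ⟨2 | 1 1⟩
    ⟨3 | 0⟩
    ⟨4 | 1⟩


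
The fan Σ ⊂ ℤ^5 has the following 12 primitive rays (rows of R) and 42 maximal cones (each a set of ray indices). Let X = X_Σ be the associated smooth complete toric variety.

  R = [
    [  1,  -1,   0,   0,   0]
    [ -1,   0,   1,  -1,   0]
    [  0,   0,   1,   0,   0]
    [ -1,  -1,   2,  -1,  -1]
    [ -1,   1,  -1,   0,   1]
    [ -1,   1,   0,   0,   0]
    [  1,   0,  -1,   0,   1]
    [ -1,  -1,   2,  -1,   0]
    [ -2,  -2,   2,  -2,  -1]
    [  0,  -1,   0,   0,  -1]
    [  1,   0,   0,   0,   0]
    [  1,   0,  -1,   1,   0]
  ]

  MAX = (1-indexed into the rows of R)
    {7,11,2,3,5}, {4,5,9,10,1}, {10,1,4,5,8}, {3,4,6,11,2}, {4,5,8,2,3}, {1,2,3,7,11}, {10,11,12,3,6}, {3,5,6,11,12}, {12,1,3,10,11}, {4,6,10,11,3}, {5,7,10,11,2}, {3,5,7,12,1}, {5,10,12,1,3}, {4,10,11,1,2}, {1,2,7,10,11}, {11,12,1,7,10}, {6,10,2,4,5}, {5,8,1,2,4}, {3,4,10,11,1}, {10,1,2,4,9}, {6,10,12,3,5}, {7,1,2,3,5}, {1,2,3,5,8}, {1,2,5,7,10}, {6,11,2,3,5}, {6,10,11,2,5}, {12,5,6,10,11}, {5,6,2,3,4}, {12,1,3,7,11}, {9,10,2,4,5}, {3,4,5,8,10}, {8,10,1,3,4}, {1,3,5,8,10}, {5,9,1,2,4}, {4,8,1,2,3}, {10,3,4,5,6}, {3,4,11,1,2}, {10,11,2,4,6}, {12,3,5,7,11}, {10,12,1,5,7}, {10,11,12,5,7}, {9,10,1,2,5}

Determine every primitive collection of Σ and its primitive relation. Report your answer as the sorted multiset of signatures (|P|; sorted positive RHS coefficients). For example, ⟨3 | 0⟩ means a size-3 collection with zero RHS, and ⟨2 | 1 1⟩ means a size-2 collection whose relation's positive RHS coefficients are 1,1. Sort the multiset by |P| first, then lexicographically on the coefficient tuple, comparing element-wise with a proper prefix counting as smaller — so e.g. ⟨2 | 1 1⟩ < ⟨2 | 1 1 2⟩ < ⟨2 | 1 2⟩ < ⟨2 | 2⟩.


Σ has 23 primitive collections:

  P={1,6}:  v_{1} + v_{6} = 0  ⟹  sig = ⟨2 | 0⟩
  P={2,12}:  v_{2} + v_{12} = 0  ⟹  sig = ⟨2 | 0⟩
  P={4,7}:  v_{4} + v_{7} = v_{1} + v_{2}  ⟹  sig = ⟨2 | 1 1⟩
  P={4,12}:  v_{4} + v_{12} = v_{3} + v_{10}  ⟹  sig = ⟨2 | 1 1⟩
  P={6,7}:  v_{6} + v_{7} = v_{5} + v_{11}  ⟹  sig = ⟨2 | 1 1⟩
  P={6,8}:  v_{6} + v_{8} = v_{3} + v_{4} + v_{5}  ⟹  sig = ⟨2 | 1 1 1⟩
  P={8,11}:  v_{8} + v_{11} = v_{1} + v_{2} + v_{3}  ⟹  sig = ⟨2 | 1 1 1⟩
  P={6,9}:  v_{6} + v_{9} = v_{2} + v_{4} + v_{5} + v_{10}  ⟹  sig = ⟨2 | 1 1 1 1⟩
  P={9,12}:  v_{9} + v_{12} = v_{1} + v_{4} + v_{5} + v_{10}  ⟹  sig = ⟨2 | 1 1 1 1⟩
  P={7,8}:  v_{7} + v_{8} = 2·v_{1} + v_{2} + v_{3} + v_{5}  ⟹  sig = ⟨2 | 1 1 1 2⟩
  P={8,12}:  v_{8} + v_{12} = v_{1} + 2·v_{3} + v_{5} + v_{10}  ⟹  sig = ⟨2 | 1 1 1 2⟩
  P={3,9}:  v_{3} + v_{9} = v_{1} + 2·v_{4} + v_{5}  ⟹  sig = ⟨2 | 1 1 2⟩
  P={9,11}:  v_{9} + v_{11} = v_{1} + 2·v_{2} + v_{10}  ⟹  sig = ⟨2 | 1 1 2⟩
  P={7,9}:  v_{7} + v_{9} = 2·v_{1} + 2·v_{2} + v_{5} + v_{10}  ⟹  sig = ⟨2 | 1 1 2 2⟩
  P={8,9}:  v_{8} + v_{9} = 2·v_{1} + 3·v_{4} + 2·v_{5}  ⟹  sig = ⟨2 | 2 2 3⟩
  P={1,5,11}:  v_{1} + v_{5} + v_{11} = v_{7}  ⟹  sig = ⟨3 | 1⟩
  P={2,3,10}:  v_{2} + v_{3} + v_{10} = v_{4}  ⟹  sig = ⟨3 | 1⟩
  P={3,7,10}:  v_{3} + v_{7} + v_{10} = v_{1}  ⟹  sig = ⟨3 | 1⟩
  P={4,5,11}:  v_{4} + v_{5} + v_{11} = v_{2}  ⟹  sig = ⟨3 | 1⟩
  P={2,8,10}:  v_{2} + v_{8} + v_{10} = v_{1} + 2·v_{4} + v_{5}  ⟹  sig = ⟨3 | 1 1 2⟩
  P={3,5,10,11}:  v_{3} + v_{5} + v_{10} + v_{11} = 0  ⟹  sig = ⟨4 | 0⟩
  P={1,3,4,5}:  v_{1} + v_{3} + v_{4} + v_{5} = v_{8}  ⟹  sig = ⟨4 | 1⟩
  P={1,2,4,5,10}:  v_{1} + v_{2} + v_{4} + v_{5} + v_{10} = v_{9}  ⟹  sig = ⟨5 | 1⟩

Hence PRS(X_Σ) =
[⟨2 | 0⟩, ⟨2 | 0⟩, ⟨2 | 1 1⟩, ⟨2 | 1 1⟩, ⟨2 | 1 1⟩, ⟨2 | 1 1 1⟩, ⟨2 | 1 1 1⟩, ⟨2 | 1 1 1 1⟩, ⟨2 | 1 1 1 1⟩, ⟨2 | 1 1 1 2⟩, ⟨2 | 1 1 1 2⟩, ⟨2 | 1 1 2⟩, ⟨2 | 1 1 2⟩, ⟨2 | 1 1 2 2⟩, ⟨2 | 2 2 3⟩, ⟨3 | 1⟩, ⟨3 | 1⟩, ⟨3 | 1⟩, ⟨3 | 1⟩, ⟨3 | 1 1 2⟩, ⟨4 | 0⟩, ⟨4 | 1⟩, ⟨5 | 1⟩]


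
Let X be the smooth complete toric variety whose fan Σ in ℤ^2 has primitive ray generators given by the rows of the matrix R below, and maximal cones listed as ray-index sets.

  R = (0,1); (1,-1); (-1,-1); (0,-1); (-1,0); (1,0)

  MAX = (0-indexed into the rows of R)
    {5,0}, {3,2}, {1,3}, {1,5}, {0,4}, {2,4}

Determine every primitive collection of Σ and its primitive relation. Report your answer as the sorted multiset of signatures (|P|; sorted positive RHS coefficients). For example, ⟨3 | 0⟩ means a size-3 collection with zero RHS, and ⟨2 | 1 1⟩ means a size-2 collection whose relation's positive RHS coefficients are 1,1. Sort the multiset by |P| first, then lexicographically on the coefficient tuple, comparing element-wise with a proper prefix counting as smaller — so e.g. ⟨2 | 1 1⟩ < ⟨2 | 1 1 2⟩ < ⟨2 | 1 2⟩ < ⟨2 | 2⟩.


Primitive collections (9):

  • {0,3}:  v_{0} + v_{3} = 0 — sig = ⟨2 | 0⟩
  • {4,5}:  v_{4} + v_{5} = 0 — sig = ⟨2 | 0⟩
  • {0,1}:  v_{0} + v_{1} = v_{5} — sig = ⟨2 | 1⟩
  • {0,2}:  v_{0} + v_{2} = v_{4} — sig = ⟨2 | 1⟩
  • {1,4}:  v_{1} + v_{4} = v_{3} — sig = ⟨2 | 1⟩
  • {2,5}:  v_{2} + v_{5} = v_{3} — sig = ⟨2 | 1⟩
  • {3,4}:  v_{3} + v_{4} = v_{2} — sig = ⟨2 | 1⟩
  • {3,5}:  v_{3} + v_{5} = v_{1} — sig = ⟨2 | 1⟩
  • {1,2}:  v_{1} + v_{2} = 2·v_{3} — sig = ⟨2 | 2⟩

Sorted signature multiset PRS(X):
[⟨2 | 0⟩, ⟨2 | 0⟩, ⟨2 | 1⟩, ⟨2 | 1⟩, ⟨2 | 1⟩, ⟨2 | 1⟩, ⟨2 | 1⟩, ⟨2 | 1⟩, ⟨2 | 2⟩]


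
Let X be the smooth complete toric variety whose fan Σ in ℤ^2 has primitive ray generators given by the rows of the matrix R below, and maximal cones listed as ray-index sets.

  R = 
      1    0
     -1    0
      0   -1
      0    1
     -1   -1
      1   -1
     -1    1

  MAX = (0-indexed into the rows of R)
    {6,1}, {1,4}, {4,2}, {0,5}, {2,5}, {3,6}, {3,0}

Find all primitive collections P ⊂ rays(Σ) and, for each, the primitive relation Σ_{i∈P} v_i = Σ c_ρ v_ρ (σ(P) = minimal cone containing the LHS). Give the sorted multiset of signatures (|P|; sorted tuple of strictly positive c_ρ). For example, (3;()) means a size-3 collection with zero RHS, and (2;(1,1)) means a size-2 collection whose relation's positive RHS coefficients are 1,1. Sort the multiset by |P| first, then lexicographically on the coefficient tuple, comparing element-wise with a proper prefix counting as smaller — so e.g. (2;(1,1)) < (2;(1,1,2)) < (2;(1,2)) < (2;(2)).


14 collections generate NE(X_Σ); each relation:

  P={0,1}:  v_{0} + v_{1} = 0 — sig = (2;())
  P={2,3}:  v_{2} + v_{3} = 0 — sig = (2;())
  P={5,6}:  v_{5} + v_{6} = 0 — sig = (2;())
  P={0,2}:  v_{0} + v_{2} = v_{5} — sig = (2;(1))
  P={0,4}:  v_{0} + v_{4} = v_{2} — sig = (2;(1))
  P={0,6}:  v_{0} + v_{6} = v_{3} — sig = (2;(1))
  P={1,2}:  v_{1} + v_{2} = v_{4} — sig = (2;(1))
  P={1,3}:  v_{1} + v_{3} = v_{6} — sig = (2;(1))
  P={1,5}:  v_{1} + v_{5} = v_{2} — sig = (2;(1))
  P={2,6}:  v_{2} + v_{6} = v_{1} — sig = (2;(1))
  P={3,4}:  v_{3} + v_{4} = v_{1} — sig = (2;(1))
  P={3,5}:  v_{3} + v_{5} = v_{0} — sig = (2;(1))
  P={4,5}:  v_{4} + v_{5} = 2·v_{2} — sig = (2;(2))
  P={4,6}:  v_{4} + v_{6} = 2·v_{1} — sig = (2;(2))

Hence PRS(X_Σ) =
    |P|=2: 14 collections, coeffs (), (), (), (1), (1), (1), (1), (1), (1), (1), (1), (1), (2), (2)


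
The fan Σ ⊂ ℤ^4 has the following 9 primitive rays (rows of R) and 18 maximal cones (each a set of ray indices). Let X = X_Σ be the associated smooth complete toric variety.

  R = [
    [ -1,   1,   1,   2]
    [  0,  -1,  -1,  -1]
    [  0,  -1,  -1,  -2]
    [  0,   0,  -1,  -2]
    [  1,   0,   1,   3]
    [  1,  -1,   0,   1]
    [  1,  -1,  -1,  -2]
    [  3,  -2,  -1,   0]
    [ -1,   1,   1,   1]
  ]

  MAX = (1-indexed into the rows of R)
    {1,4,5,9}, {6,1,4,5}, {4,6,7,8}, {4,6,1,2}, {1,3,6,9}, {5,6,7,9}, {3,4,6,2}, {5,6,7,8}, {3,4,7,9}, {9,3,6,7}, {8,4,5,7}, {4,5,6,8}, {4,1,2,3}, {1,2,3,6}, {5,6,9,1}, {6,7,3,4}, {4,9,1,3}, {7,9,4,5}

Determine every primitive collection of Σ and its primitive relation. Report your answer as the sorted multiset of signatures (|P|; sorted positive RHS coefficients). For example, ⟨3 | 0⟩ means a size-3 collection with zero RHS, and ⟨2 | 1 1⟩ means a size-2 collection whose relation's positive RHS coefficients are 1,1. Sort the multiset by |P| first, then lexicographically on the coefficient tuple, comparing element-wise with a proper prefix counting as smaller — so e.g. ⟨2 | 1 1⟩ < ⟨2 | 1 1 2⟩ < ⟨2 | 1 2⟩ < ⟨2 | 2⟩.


Δ(Σ) — 9 vertices, 12 min non-faces:

  {1,7}:  v_{1} + v_{7} = 0  →  sig = ⟨2 | 0⟩
  {3,5}:  v_{3} + v_{5} = v_{6}  →  sig = ⟨2 | 1⟩
  {2,9}:  v_{2} + v_{9} = v_{1} + v_{3}  →  sig = ⟨2 | 1 1⟩
  {8,9}:  v_{8} + v_{9} = v_{5} + v_{7}  →  sig = ⟨2 | 1 1⟩
  {1,8}:  v_{1} + v_{8} = v_{4} + v_{5} + v_{6}  →  sig = ⟨2 | 1 1 1⟩
  {2,7}:  v_{2} + v_{7} = v_{3} + v_{4} + v_{6}  →  sig = ⟨2 | 1 1 1⟩
  {2,5}:  v_{2} + v_{5} = v_{1} + v_{4} + 2·v_{6}  →  sig = ⟨2 | 1 1 2⟩
  {3,8}:  v_{3} + v_{8} = v_{4} + 2·v_{6} + v_{7}  →  sig = ⟨2 | 1 1 2⟩
  {2,8}:  v_{2} + v_{8} = 2·v_{4} + 3·v_{6}  →  sig = ⟨2 | 2 3⟩
  {4,6,9}:  v_{4} + v_{6} + v_{9} = 0  →  sig = ⟨3 | 0⟩
  {1,3,4,6}:  v_{1} + v_{3} + v_{4} + v_{6} = v_{2}  →  sig = ⟨4 | 1⟩
  {4,5,6,7}:  v_{4} + v_{5} + v_{6} + v_{7} = v_{8}  →  sig = ⟨4 | 1⟩

so the primitive-relation signature multiset is
[⟨2 | 0⟩, ⟨2 | 1⟩, ⟨2 | 1 1⟩, ⟨2 | 1 1⟩, ⟨2 | 1 1 1⟩, ⟨2 | 1 1 1⟩, ⟨2 | 1 1 2⟩, ⟨2 | 1 1 2⟩, ⟨2 | 2 3⟩, ⟨3 | 0⟩, ⟨4 | 1⟩, ⟨4 | 1⟩]


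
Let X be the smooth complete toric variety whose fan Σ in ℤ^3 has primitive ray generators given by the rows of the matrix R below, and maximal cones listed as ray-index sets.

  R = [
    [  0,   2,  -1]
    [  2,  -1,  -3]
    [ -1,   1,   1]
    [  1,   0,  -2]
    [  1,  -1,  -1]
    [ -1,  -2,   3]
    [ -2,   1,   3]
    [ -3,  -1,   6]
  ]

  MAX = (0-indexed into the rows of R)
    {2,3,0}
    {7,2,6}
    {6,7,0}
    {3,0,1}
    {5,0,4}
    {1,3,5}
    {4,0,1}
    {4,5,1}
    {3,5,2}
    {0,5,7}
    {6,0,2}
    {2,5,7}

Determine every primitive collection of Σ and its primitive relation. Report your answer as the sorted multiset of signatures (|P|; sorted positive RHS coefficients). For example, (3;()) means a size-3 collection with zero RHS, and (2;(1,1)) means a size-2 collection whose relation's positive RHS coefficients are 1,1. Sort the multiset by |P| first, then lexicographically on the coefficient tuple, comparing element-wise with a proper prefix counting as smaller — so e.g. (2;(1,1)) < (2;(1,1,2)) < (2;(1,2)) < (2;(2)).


Δ(Σ) — 8 vertices, 14 min non-faces:

  P = {1,6}:  v_{1} + v_{6} = 0  →  sig = (2;())
  P = {2,4}:  v_{2} + v_{4} = 0  →  sig = (2;())
  P = {1,2}:  v_{1} + v_{2} = v_{3}  →  sig = (2;(1))
  P = {1,7}:  v_{1} + v_{7} = v_{5}  →  sig = (2;(1))
  P = {3,4}:  v_{3} + v_{4} = v_{1}  →  sig = (2;(1))
  P = {3,6}:  v_{3} + v_{6} = v_{2}  →  sig = (2;(1))
  P = {5,6}:  v_{5} + v_{6} = v_{7}  →  sig = (2;(1))
  P = {3,7}:  v_{3} + v_{7} = v_{2} + v_{5}  →  sig = (2;(1,1))
  P = {4,6}:  v_{4} + v_{6} = v_{0} + v_{5}  →  sig = (2;(1,1))
  P = {4,7}:  v_{4} + v_{7} = v_{0} + 2·v_{5}  →  sig = (2;(1,2))
  P = {0,3,5}:  v_{0} + v_{3} + v_{5} = 0  →  sig = (3;())
  P = {0,1,5}:  v_{0} + v_{1} + v_{5} = v_{4}  →  sig = (3;(1))
  P = {0,2,5}:  v_{0} + v_{2} + v_{5} = v_{6}  →  sig = (3;(1))
  P = {0,2,7}:  v_{0} + v_{2} + v_{7} = 2·v_{6}  →  sig = (3;(2))

Sorted signature multiset PRS(X):
[(2;()), (2;()), (2;(1)), (2;(1)), (2;(1)), (2;(1)), (2;(1)), (2;(1,1)), (2;(1,1)), (2;(1,2)), (3;()), (3;(1)), (3;(1)), (3;(2))]


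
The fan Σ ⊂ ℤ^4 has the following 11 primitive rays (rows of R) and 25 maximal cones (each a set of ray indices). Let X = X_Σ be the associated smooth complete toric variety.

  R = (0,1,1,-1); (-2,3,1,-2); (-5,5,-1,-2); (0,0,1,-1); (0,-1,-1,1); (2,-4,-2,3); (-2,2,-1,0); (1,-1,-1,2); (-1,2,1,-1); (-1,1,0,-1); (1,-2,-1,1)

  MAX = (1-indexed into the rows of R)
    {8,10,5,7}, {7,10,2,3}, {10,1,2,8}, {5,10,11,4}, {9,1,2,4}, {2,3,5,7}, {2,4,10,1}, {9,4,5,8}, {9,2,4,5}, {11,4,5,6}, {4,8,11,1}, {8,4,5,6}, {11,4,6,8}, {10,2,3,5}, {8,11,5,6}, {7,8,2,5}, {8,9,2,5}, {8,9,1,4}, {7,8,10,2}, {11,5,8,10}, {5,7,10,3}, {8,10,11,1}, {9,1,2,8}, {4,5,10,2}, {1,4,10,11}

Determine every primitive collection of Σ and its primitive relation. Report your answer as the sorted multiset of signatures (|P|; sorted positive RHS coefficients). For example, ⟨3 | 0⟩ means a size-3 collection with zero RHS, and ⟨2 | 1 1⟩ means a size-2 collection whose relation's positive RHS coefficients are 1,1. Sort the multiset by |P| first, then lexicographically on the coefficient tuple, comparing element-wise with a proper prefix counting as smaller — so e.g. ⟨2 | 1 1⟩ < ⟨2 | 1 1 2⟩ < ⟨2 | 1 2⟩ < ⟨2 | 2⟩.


24 collections generate NE(X_Σ); each relation:

  {1,5}:  v_{1} + v_{5} = 0  ⇒ sig = ⟨2 | 0⟩
  {9,11}:  v_{9} + v_{11} = 0  ⇒ sig = ⟨2 | 0⟩
  {2,6}:  v_{2} + v_{6} = v_{5}  ⇒ sig = ⟨2 | 1⟩
  {2,11}:  v_{2} + v_{11} = v_{10}  ⇒ sig = ⟨2 | 1⟩
  {9,10}:  v_{9} + v_{10} = v_{2}  ⇒ sig = ⟨2 | 1⟩
  {4,7}:  v_{4} + v_{7} = v_{2} + v_{5}  ⇒ sig = ⟨2 | 1 1⟩
  {6,10}:  v_{6} + v_{10} = v_{5} + v_{11}  ⇒ sig = ⟨2 | 1 1⟩
  {1,3}:  v_{1} + v_{3} = v_{2} + v_{7} + v_{10}  ⇒ sig = ⟨2 | 1 1 1⟩
  {1,6}:  v_{1} + v_{6} = v_{4} + v_{8} + v_{11}  ⇒ sig = ⟨2 | 1 1 1⟩
  {1,7}:  v_{1} + v_{7} = v_{2} + v_{8} + v_{10}  ⇒ sig = ⟨2 | 1 1 1⟩
  {6,9}:  v_{6} + v_{9} = v_{4} + v_{5} + v_{8}  ⇒ sig = ⟨2 | 1 1 1⟩
  {3,6}:  v_{3} + v_{6} = 2·v_{5} + v_{7} + v_{10}  ⇒ sig = ⟨2 | 1 1 2⟩
  {3,9}:  v_{3} + v_{9} = 2·v_{2} + v_{5} + v_{7}  ⇒ sig = ⟨2 | 1 1 2⟩
  {3,11}:  v_{3} + v_{11} = v_{5} + v_{7} + 2·v_{10}  ⇒ sig = ⟨2 | 1 1 2⟩
  {6,7}:  v_{6} + v_{7} = 2·v_{5} + v_{8} + v_{10}  ⇒ sig = ⟨2 | 1 1 2⟩
  {7,9}:  v_{7} + v_{9} = 2·v_{2} + v_{5} + v_{8}  ⇒ sig = ⟨2 | 1 1 2⟩
  {7,11}:  v_{7} + v_{11} = v_{5} + v_{8} + 2·v_{10}  ⇒ sig = ⟨2 | 1 1 2⟩
  {3,4}:  v_{3} + v_{4} = 2·v_{2} + 2·v_{5} + v_{10}  ⇒ sig = ⟨2 | 1 2 2⟩
  {3,8}:  v_{3} + v_{8} = 2·v_{7}  ⇒ sig = ⟨2 | 2⟩
  {4,8,10}:  v_{4} + v_{8} + v_{10} = 0  ⇒ sig = ⟨3 | 0⟩
  {2,4,8}:  v_{2} + v_{4} + v_{8} = v_{9}  ⇒ sig = ⟨3 | 1⟩
  {2,5,7,10}:  v_{2} + v_{5} + v_{7} + v_{10} = v_{3}  ⇒ sig = ⟨4 | 1⟩
  {2,5,8,10}:  v_{2} + v_{5} + v_{8} + v_{10} = v_{7}  ⇒ sig = ⟨4 | 1⟩
  {4,5,8,11}:  v_{4} + v_{5} + v_{8} + v_{11} = v_{6}  ⇒ sig = ⟨4 | 1⟩

Signatures (|P|; sorted positive RHS coefficients), sorted:
{ ⟨2 | 0⟩ ×2,  ⟨2 | 1⟩ ×3,  ⟨2 | 1 1⟩ ×2,  ⟨2 | 1 1 1⟩ ×4,  ⟨2 | 1 1 2⟩ ×6,  ⟨2 | 1 2 2⟩,  ⟨2 | 2⟩,  ⟨3 | 0⟩,  ⟨3 | 1⟩,  ⟨4 | 1⟩ ×3 }


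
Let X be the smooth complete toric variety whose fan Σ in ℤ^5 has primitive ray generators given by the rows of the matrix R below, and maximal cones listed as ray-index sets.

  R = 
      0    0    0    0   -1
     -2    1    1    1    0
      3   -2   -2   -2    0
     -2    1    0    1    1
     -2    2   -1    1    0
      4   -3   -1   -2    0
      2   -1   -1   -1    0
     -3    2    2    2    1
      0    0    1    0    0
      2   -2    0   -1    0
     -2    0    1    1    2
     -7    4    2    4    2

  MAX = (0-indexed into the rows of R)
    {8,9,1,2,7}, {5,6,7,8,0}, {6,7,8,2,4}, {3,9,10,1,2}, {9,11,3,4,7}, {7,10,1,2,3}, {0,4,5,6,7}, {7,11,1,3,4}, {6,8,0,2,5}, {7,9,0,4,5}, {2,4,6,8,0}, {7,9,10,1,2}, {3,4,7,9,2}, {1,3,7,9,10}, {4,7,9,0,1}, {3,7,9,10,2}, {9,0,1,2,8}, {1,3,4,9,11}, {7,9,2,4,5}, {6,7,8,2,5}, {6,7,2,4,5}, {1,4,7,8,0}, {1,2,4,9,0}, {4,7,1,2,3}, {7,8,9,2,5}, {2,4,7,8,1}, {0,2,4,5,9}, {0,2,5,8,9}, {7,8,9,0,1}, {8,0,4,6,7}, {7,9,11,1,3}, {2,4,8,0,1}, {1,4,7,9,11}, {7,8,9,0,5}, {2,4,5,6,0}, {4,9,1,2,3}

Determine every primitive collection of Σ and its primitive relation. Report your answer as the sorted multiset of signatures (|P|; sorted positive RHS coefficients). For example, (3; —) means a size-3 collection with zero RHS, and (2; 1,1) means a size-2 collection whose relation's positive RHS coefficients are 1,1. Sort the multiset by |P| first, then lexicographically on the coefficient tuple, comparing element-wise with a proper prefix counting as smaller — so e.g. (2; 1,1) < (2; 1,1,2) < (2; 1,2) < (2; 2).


The 24 primitive collections of Σ (r=12, n=5):

  P={1,6}:  v_{1} + v_{6} = 0 ; sig = (2; —)
  P={1,5}:  v_{1} + v_{5} = v_{9} ; sig = (2; 1)
  P={6,9}:  v_{6} + v_{9} = v_{5} ; sig = (2; 1)
  P={0,3}:  v_{0} + v_{3} = v_{1} + v_{4} + v_{9} ; sig = (2; 1,1,1)
  P={0,10}:  v_{0} + v_{10} = v_{1} + v_{3} + v_{9} ; sig = (2; 1,1,1)
  P={3,8}:  v_{3} + v_{8} = v_{1} + v_{2} + v_{7} ; sig = (2; 1,1,1)
  P={8,11}:  v_{8} + v_{11} = v_{1} + v_{3} + v_{7} ; sig = (2; 1,1,1)
  P={3,6}:  v_{3} + v_{6} = v_{2} + v_{4} + v_{7} + v_{9} ; sig = (2; 1,1,1,1)
  P={6,10}:  v_{6} + v_{10} = v_{2} + v_{3} + v_{7} + v_{9} ; sig = (2; 1,1,1,1)
  P={6,11}:  v_{6} + v_{11} = v_{3} + v_{4} + v_{7} + v_{9} ; sig = (2; 1,1,1,1)
  P={3,5}:  v_{3} + v_{5} = v_{2} + v_{4} + v_{7} + 2·v_{9} ; sig = (2; 1,1,1,2)
  P={5,10}:  v_{5} + v_{10} = v_{2} + v_{3} + v_{7} + 2·v_{9} ; sig = (2; 1,1,1,2)
  P={5,11}:  v_{5} + v_{11} = v_{3} + v_{4} + v_{7} + 2·v_{9} ; sig = (2; 1,1,1,2)
  P={10,11}:  v_{10} + v_{11} = v_{1} + 3·v_{3} + v_{7} + v_{9} ; sig = (2; 1,1,1,3)
  P={0,11}:  v_{0} + v_{11} = 2·v_{1} + 2·v_{4} + v_{7} + 2·v_{9} ; sig = (2; 1,2,2,2)
  P={8,10}:  v_{8} + v_{10} = 2·v_{1} + 2·v_{2} + 2·v_{7} + v_{9} ; sig = (2; 1,2,2,2)
  P={2,11}:  v_{2} + v_{11} = 2·v_{3} ; sig = (2; 2)
  P={4,10}:  v_{4} + v_{10} = 2·v_{3} ; sig = (2; 2)
  P={0,2,7}:  v_{0} + v_{2} + v_{7} = 0 ; sig = (3; —)
  P={4,8,9}:  v_{4} + v_{8} + v_{9} = 0 ; sig = (3; —)
  P={4,5,8}:  v_{4} + v_{5} + v_{8} = v_{6} ; sig = (3; 1)
  P={1,2,3,7,9}:  v_{1} + v_{2} + v_{3} + v_{7} + v_{9} = v_{10} ; sig = (5; 1)
  P={1,2,4,7,9}:  v_{1} + v_{2} + v_{4} + v_{7} + v_{9} = v_{3} ; sig = (5; 1)
  P={1,3,4,7,9}:  v_{1} + v_{3} + v_{4} + v_{7} + v_{9} = v_{11} ; sig = (5; 1)

Hence PRS(X_Σ) =
    |P|=2: 18 collections, coeffs (), (1), (1), (1,1,1), (1,1,1), (1,1,1), (1,1,1), (1,1,1,1), (1,1,1,1), (1,1,1,1), (1,1,1,2), (1,1,1,2), (1,1,1,2), (1,1,1,3), (1,2,2,2), (1,2,2,2), (2), (2)
    |P|=3: 3 collections, coeffs (), (), (1)
    |P|=5: 3 collections, coeffs (1), (1), (1)


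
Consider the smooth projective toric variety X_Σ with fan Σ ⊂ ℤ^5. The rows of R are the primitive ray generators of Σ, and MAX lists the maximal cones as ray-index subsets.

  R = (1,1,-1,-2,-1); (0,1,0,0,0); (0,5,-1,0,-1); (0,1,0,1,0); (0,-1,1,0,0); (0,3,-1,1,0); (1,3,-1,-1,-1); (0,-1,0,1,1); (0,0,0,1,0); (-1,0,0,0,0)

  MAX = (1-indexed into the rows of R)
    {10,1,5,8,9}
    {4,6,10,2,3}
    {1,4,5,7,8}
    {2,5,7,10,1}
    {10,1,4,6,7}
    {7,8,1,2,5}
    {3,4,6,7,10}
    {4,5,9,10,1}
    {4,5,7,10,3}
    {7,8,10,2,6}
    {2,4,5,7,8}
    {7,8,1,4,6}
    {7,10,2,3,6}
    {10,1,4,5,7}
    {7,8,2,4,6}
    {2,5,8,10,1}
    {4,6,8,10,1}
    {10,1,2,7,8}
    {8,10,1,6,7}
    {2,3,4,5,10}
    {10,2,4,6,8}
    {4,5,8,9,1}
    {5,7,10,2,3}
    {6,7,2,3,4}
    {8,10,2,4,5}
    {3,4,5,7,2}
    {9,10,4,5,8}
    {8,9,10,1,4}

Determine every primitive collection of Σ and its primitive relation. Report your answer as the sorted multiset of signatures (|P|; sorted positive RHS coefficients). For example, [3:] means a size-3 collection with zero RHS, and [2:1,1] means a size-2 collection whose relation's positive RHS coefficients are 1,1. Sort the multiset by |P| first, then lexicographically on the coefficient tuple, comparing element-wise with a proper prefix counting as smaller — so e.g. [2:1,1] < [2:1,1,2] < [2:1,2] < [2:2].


13 collections generate NE(X_Σ); each relation:

  P={2,9}:  v_{2} + v_{9} = v_{4}  ⟹  sig = [2:1]
  P={3,8}:  v_{3} + v_{8} = v_{2} + v_{6}  ⟹  sig = [2:1,1]
  P={5,6}:  v_{5} + v_{6} = v_{2} + v_{4}  ⟹  sig = [2:1,1]
  P={6,9}:  v_{6} + v_{9} = v_{1} + 3·v_{4} + v_{8} + v_{10}  ⟹  sig = [2:1,1,1,3]
  P={3,9}:  v_{3} + v_{9} = 2·v_{4} + v_{7} + v_{10}  ⟹  sig = [2:1,1,2]
  P={1,3}:  v_{1} + v_{3} = 2·v_{7} + v_{10}  ⟹  sig = [2:1,2]
  P={7,9}:  v_{7} + v_{9} = v_{1} + 2·v_{4}  ⟹  sig = [2:1,2]
  P={1,2,4}:  v_{1} + v_{2} + v_{4} = v_{7}  ⟹  sig = [3:1]
  P={1,2,6}:  v_{1} + v_{2} + v_{6} = 2·v_{7} + v_{8} + v_{10}  ⟹  sig = [3:1,1,2]
  P={2,4,7,10}:  v_{2} + v_{4} + v_{7} + v_{10} = v_{3}  ⟹  sig = [4:1]
  P={4,7,8,10}:  v_{4} + v_{7} + v_{8} + v_{10} = v_{6}  ⟹  sig = [4:1]
  P={5,7,8,10}:  v_{5} + v_{7} + v_{8} + v_{10} = v_{2}  ⟹  sig = [4:1]
  P={1,4,5,8,10}:  v_{1} + v_{4} + v_{5} + v_{8} + v_{10} = 0  ⟹  sig = [5:]

Signatures (|P|; sorted positive RHS coefficients), sorted:
    [2:1]
    [2:1,1]
    [2:1,1]
    [2:1,1,1,3]
    [2:1,1,2]
    [2:1,2]
    [2:1,2]
    [3:1]
    [3:1,1,2]
    [4:1]
    [4:1]
    [4:1]
    [5:]


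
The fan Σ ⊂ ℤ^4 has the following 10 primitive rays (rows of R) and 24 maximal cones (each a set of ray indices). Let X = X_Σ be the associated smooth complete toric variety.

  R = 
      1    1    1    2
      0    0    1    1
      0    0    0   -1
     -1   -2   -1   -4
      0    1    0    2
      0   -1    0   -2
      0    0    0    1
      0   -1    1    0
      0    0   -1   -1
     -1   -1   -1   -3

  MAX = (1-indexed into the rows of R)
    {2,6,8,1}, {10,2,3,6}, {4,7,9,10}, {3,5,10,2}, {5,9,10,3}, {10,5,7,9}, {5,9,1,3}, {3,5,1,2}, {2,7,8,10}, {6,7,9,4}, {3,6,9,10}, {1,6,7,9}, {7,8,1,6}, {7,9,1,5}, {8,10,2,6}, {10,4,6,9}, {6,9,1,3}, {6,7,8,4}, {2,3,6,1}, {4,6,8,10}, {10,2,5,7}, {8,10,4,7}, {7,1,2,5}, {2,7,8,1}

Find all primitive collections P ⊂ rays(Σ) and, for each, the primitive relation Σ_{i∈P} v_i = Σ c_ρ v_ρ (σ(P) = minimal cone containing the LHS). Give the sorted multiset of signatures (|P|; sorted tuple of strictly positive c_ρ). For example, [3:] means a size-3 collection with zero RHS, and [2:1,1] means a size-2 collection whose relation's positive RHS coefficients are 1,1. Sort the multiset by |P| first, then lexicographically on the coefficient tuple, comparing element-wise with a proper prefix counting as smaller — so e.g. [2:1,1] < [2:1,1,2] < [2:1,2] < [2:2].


|primitive collections| = 13. Relations:

  P = {2,9}:  v_{2} + v_{9} = 0  →  sig = [2:]
  P = {3,7}:  v_{3} + v_{7} = 0  →  sig = [2:]
  P = {5,6}:  v_{5} + v_{6} = 0  →  sig = [2:]
  P = {1,4}:  v_{1} + v_{4} = v_{6}  →  sig = [2:1]
  P = {1,10}:  v_{1} + v_{10} = v_{3}  →  sig = [2:1]
  P = {2,4}:  v_{2} + v_{4} = v_{8} + v_{10}  →  sig = [2:1,1]
  P = {3,4}:  v_{3} + v_{4} = v_{6} + v_{10}  →  sig = [2:1,1]
  P = {3,8}:  v_{3} + v_{8} = v_{2} + v_{6}  →  sig = [2:1,1]
  P = {4,5}:  v_{4} + v_{5} = v_{7} + v_{10}  →  sig = [2:1,1]
  P = {5,8}:  v_{5} + v_{8} = v_{2} + v_{7}  →  sig = [2:1,1]
  P = {8,9}:  v_{8} + v_{9} = v_{6} + v_{7}  →  sig = [2:1,1]
  P = {2,6,7}:  v_{2} + v_{6} + v_{7} = v_{8}  →  sig = [3:1]
  P = {6,7,10}:  v_{6} + v_{7} + v_{10} = v_{4}  →  sig = [3:1]

Sorted signature multiset PRS(X):
[[2:], [2:], [2:], [2:1], [2:1], [2:1,1], [2:1,1], [2:1,1], [2:1,1], [2:1,1], [2:1,1], [3:1], [3:1]]


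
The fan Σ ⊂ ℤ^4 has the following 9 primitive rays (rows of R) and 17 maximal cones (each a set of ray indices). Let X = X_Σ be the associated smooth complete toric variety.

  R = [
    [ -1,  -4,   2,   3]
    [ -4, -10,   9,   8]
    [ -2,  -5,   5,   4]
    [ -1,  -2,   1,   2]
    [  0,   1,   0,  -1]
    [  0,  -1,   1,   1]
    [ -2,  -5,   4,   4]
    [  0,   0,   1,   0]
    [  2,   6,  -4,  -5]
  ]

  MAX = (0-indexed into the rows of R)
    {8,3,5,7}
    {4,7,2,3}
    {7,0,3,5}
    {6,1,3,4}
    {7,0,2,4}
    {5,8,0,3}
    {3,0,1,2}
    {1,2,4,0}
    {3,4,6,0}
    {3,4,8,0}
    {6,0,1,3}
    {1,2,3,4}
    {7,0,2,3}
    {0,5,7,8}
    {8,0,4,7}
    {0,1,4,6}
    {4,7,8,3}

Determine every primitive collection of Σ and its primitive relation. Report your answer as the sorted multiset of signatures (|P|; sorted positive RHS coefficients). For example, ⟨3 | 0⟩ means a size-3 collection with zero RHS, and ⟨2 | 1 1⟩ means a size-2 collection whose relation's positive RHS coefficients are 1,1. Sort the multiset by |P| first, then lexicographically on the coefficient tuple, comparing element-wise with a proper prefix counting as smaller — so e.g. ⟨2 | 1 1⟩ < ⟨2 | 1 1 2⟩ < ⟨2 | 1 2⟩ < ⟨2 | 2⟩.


The 14 primitive collections of Σ (r=9, n=4):

  P = {2,6}:  v_{2} + v_{6} = v_{1} ; sig = ⟨2 | 1⟩
  P = {4,5}:  v_{4} + v_{5} = v_{7} ; sig = ⟨2 | 1⟩
  P = {6,7}:  v_{6} + v_{7} = v_{2} ; sig = ⟨2 | 1⟩
  P = {6,8}:  v_{6} + v_{8} = v_{4} ; sig = ⟨2 | 1⟩
  P = {1,8}:  v_{1} + v_{8} = v_{2} + v_{4} ; sig = ⟨2 | 1 1⟩
  P = {2,8}:  v_{2} + v_{8} = v_{4} + v_{7} ; sig = ⟨2 | 1 1⟩
  P = {1,5}:  v_{1} + v_{5} = v_{0} + v_{2} + v_{3} + 2·v_{7} ; sig = ⟨2 | 1 1 1 2⟩
  P = {5,6}:  v_{5} + v_{6} = v_{0} + v_{3} + 2·v_{7} ; sig = ⟨2 | 1 1 2⟩
  P = {2,5}:  v_{2} + v_{5} = v_{0} + v_{3} + 3·v_{7} ; sig = ⟨2 | 1 1 3⟩
  P = {1,7}:  v_{1} + v_{7} = 2·v_{2} ; sig = ⟨2 | 2⟩
  P = {0,3,7,8}:  v_{0} + v_{3} + v_{7} + v_{8} = 0 ; sig = ⟨4 | 0⟩
  P = {0,3,4,7}:  v_{0} + v_{3} + v_{4} + v_{7} = v_{6} ; sig = ⟨4 | 1⟩
  P = {0,2,3,4}:  v_{0} + v_{2} + v_{3} + v_{4} = 2·v_{6} ; sig = ⟨4 | 2⟩
  P = {0,1,3,4}:  v_{0} + v_{1} + v_{3} + v_{4} = 3·v_{6} ; sig = ⟨4 | 3⟩

Signatures (|P|; sorted positive RHS coefficients), sorted:
    |P|=2: 10 collections, coeffs (1), (1), (1), (1), (1,1), (1,1), (1,1,1,2), (1,1,2), (1,1,3), (2)
    |P|=4: 4 collections, coeffs (), (1), (2), (3)
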